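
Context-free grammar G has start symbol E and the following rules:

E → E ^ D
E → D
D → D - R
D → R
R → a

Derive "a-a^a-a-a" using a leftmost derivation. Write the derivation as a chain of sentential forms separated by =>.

E => E^D   [E → E ^ D]
E^D => D^D   [E → D]
D^D => D-R^D   [D → D - R]
D-R^D => R-R^D   [D → R]
R-R^D => a-R^D   [R → a]
a-R^D => a-a^D   [R → a]
a-a^D => a-a^D-R   [D → D - R]
a-a^D-R => a-a^D-R-R   [D → D - R]
a-a^D-R-R => a-a^R-R-R   [D → R]
a-a^R-R-R => a-a^a-R-R   [R → a]
a-a^a-R-R => a-a^a-a-R   [R → a]
a-a^a-a-R => a-a^a-a-a   [R → a]

E => E^D => D^D => D-R^D => R-R^D => a-R^D => a-a^D => a-a^D-R => a-a^D-R-R => a-a^R-R-R => a-a^a-R-R => a-a^a-a-R => a-a^a-a-a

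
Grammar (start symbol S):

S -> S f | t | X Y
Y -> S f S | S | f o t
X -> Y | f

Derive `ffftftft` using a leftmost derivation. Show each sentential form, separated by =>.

S => XY   [S -> X Y]
XY => fY   [X -> f]
fY => fSfS   [Y -> S f S]
fSfS => fXYfS   [S -> X Y]
fXYfS => ffYfS   [X -> f]
ffYfS => ffSfS   [Y -> S]
ffSfS => ffXYfS   [S -> X Y]
ffXYfS => fffYfS   [X -> f]
fffYfS => fffSfSfS   [Y -> S f S]
fffSfSfS => ffftfSfS   [S -> t]
ffftfSfS => ffftftfS   [S -> t]
ffftftfS => ffftftft   [S -> t]

S => XY => fY => fSfS => fXYfS => ffYfS => ffSfS => ffXYfS => fffYfS => fffSfSfS => ffftfSfS => ffftftfS => ffftftft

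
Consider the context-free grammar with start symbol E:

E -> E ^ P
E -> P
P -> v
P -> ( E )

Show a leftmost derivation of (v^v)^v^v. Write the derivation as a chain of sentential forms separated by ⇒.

E ⇒ E^P ⇒ E^P^P ⇒ P^P^P ⇒ (E)^P^P ⇒ (E^P)^P^P ⇒ (P^P)^P^P ⇒ (v^P)^P^P ⇒ (v^v)^P^P ⇒ (v^v)^v^P ⇒ (v^v)^v^v

E ⇒ E^P   [E -> E ^ P]
E^P ⇒ E^P^P   [E -> E ^ P]
E^P^P ⇒ P^P^P   [E -> P]
P^P^P ⇒ (E)^P^P   [P -> ( E )]
(E)^P^P ⇒ (E^P)^P^P   [E -> E ^ P]
(E^P)^P^P ⇒ (P^P)^P^P   [E -> P]
(P^P)^P^P ⇒ (v^P)^P^P   [P -> v]
(v^P)^P^P ⇒ (v^v)^P^P   [P -> v]
(v^v)^P^P ⇒ (v^v)^v^P   [P -> v]
(v^v)^v^P ⇒ (v^v)^v^v   [P -> v]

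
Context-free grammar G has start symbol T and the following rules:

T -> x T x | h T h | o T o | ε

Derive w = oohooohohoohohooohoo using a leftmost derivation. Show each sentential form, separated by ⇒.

T⇒oTo⇒ooToo⇒oohThoo⇒oohoTohoo⇒oohooToohoo⇒oohoooTooohoo⇒oohooohThooohoo⇒oohooohoTohooohoo⇒oohooohohThohooohoo⇒oohooohohoTohohooohoo⇒oohooohohoohohooohoo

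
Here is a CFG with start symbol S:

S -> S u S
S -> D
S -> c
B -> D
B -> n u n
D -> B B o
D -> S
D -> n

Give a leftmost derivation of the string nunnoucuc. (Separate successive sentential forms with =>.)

S=>SuS=>SuSuS=>DuSuS=>BBouSuS=>nunBouSuS=>nunDouSuS=>nunnouSuS=>nunnoucuS=>nunnoucuc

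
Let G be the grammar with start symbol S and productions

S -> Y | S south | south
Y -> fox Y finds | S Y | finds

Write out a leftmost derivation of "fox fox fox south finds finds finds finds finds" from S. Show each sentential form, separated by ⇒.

S ⇒ Y   [S -> Y]
Y ⇒ S Y   [Y -> S Y]
S Y ⇒ Y Y   [S -> Y]
Y Y ⇒ fox Y finds Y   [Y -> fox Y finds]
fox Y finds Y ⇒ fox fox Y finds finds Y   [Y -> fox Y finds]
fox fox Y finds finds Y ⇒ fox fox fox Y finds finds finds Y   [Y -> fox Y finds]
fox fox fox Y finds finds finds Y ⇒ fox fox fox S Y finds finds finds Y   [Y -> S Y]
fox fox fox S Y finds finds finds Y ⇒ fox fox fox south Y finds finds finds Y   [S -> south]
fox fox fox south Y finds finds finds Y ⇒ fox fox fox south finds finds finds finds Y   [Y -> finds]
fox fox fox south finds finds finds finds Y ⇒ fox fox fox south finds finds finds finds finds   [Y -> finds]

S ⇒ Y ⇒ S Y ⇒ Y Y ⇒ fox Y finds Y ⇒ fox fox Y finds finds Y ⇒ fox fox fox Y finds finds finds Y ⇒ fox fox fox S Y finds finds finds Y ⇒ fox fox fox south Y finds finds finds Y ⇒ fox fox fox south finds finds finds finds Y ⇒ fox fox fox south finds finds finds finds finds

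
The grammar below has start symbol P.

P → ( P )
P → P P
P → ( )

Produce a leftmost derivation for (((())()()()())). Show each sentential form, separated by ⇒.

P⇒(P)⇒((P))⇒((PP))⇒(((P)P))⇒(((())P))⇒(((())PP))⇒(((())PPP))⇒(((())()PP))⇒(((())()PPP))⇒(((())()()PP))⇒(((())()()()P))⇒(((())()()()()))

P ⇒ (P)   [P → ( P )]
(P) ⇒ ((P))   [P → ( P )]
((P)) ⇒ ((PP))   [P → P P]
((PP)) ⇒ (((P)P))   [P → ( P )]
(((P)P)) ⇒ (((())P))   [P → ( )]
(((())P)) ⇒ (((())PP))   [P → P P]
(((())PP)) ⇒ (((())PPP))   [P → P P]
(((())PPP)) ⇒ (((())()PP))   [P → ( )]
(((())()PP)) ⇒ (((())()PPP))   [P → P P]
(((())()PPP)) ⇒ (((())()()PP))   [P → ( )]
(((())()()PP)) ⇒ (((())()()()P))   [P → ( )]
(((())()()()P)) ⇒ (((())()()()()))   [P → ( )]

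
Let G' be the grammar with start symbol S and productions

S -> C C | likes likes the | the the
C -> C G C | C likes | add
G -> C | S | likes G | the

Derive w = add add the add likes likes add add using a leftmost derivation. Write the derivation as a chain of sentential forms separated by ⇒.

S ⇒ C C ⇒ C G C C ⇒ add G C C ⇒ add C C C ⇒ add C likes C C ⇒ add C likes likes C C ⇒ add C G C likes likes C C ⇒ add add G C likes likes C C ⇒ add add the C likes likes C C ⇒ add add the add likes likes C C ⇒ add add the add likes likes add C ⇒ add add the add likes likes add add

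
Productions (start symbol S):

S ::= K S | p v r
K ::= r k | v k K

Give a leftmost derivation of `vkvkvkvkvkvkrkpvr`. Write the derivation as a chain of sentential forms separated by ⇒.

S ⇒ KS ⇒ vkKS ⇒ vkvkKS ⇒ vkvkvkKS ⇒ vkvkvkvkKS ⇒ vkvkvkvkvkKS ⇒ vkvkvkvkvkvkKS ⇒ vkvkvkvkvkvkrkS ⇒ vkvkvkvkvkvkrkpvr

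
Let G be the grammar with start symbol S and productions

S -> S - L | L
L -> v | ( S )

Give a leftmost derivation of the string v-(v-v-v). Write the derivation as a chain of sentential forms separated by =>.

S => S-L   [S -> S - L]
S-L => L-L   [S -> L]
L-L => v-L   [L -> v]
v-L => v-(S)   [L -> ( S )]
v-(S) => v-(S-L)   [S -> S - L]
v-(S-L) => v-(S-L-L)   [S -> S - L]
v-(S-L-L) => v-(L-L-L)   [S -> L]
v-(L-L-L) => v-(v-L-L)   [L -> v]
v-(v-L-L) => v-(v-v-L)   [L -> v]
v-(v-v-L) => v-(v-v-v)   [L -> v]

S => S-L => L-L => v-L => v-(S) => v-(S-L) => v-(S-L-L) => v-(L-L-L) => v-(v-L-L) => v-(v-v-L) => v-(v-v-v)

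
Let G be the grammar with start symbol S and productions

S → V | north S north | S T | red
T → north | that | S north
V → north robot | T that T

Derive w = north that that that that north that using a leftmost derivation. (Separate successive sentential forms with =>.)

S => S T   [S → S T]
S T => north S north T   [S → north S north]
north S north T => north S T north T   [S → S T]
north S T north T => north V T north T   [S → V]
north V T north T => north T that T T north T   [V → T that T]
north T that T T north T => north that that T T north T   [T → that]
north that that T T north T => north that that that T north T   [T → that]
north that that that T north T => north that that that that north T   [T → that]
north that that that that north T => north that that that that north that   [T → that]

S => S T => north S north T => north S T north T => north V T north T => north T that T T north T => north that that T T north T => north that that that T north T => north that that that that north T => north that that that that north that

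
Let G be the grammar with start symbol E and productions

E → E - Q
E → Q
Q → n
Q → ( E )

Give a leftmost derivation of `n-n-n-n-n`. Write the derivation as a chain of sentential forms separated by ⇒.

E ⇒ E-Q   [E → E - Q]
E-Q ⇒ E-Q-Q   [E → E - Q]
E-Q-Q ⇒ E-Q-Q-Q   [E → E - Q]
E-Q-Q-Q ⇒ E-Q-Q-Q-Q   [E → E - Q]
E-Q-Q-Q-Q ⇒ Q-Q-Q-Q-Q   [E → Q]
Q-Q-Q-Q-Q ⇒ n-Q-Q-Q-Q   [Q → n]
n-Q-Q-Q-Q ⇒ n-n-Q-Q-Q   [Q → n]
n-n-Q-Q-Q ⇒ n-n-n-Q-Q   [Q → n]
n-n-n-Q-Q ⇒ n-n-n-n-Q   [Q → n]
n-n-n-n-Q ⇒ n-n-n-n-n   [Q → n]

E ⇒ E-Q ⇒ E-Q-Q ⇒ E-Q-Q-Q ⇒ E-Q-Q-Q-Q ⇒ Q-Q-Q-Q-Q ⇒ n-Q-Q-Q-Q ⇒ n-n-Q-Q-Q ⇒ n-n-n-Q-Q ⇒ n-n-n-n-Q ⇒ n-n-n-n-n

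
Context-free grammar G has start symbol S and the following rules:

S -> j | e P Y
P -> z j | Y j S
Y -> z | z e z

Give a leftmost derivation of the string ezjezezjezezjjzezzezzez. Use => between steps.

S => ePY => eYjSY => ezjSY => ezjePYY => ezjeYjSYY => ezjezezjSYY => ezjezezjePYYY => ezjezezjeYjSYYY => ezjezezjezezjSYYY => ezjezezjezezjjYYY => ezjezezjezezjjzezYY => ezjezezjezezjjzezzezY => ezjezezjezezjjzezzezzez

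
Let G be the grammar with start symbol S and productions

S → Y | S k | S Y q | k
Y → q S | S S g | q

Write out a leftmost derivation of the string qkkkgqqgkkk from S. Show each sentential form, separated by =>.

S => Sk   [S → S k]
Sk => Skk   [S → S k]
Skk => Skkk   [S → S k]
Skkk => Ykkk   [S → Y]
Ykkk => SSgkkk   [Y → S S g]
SSgkkk => YSgkkk   [S → Y]
YSgkkk => qSSgkkk   [Y → q S]
qSSgkkk => qkSgkkk   [S → k]
qkSgkkk => qkSYqgkkk   [S → S Y q]
qkSYqgkkk => qkYYqgkkk   [S → Y]
qkYYqgkkk => qkSSgYqgkkk   [Y → S S g]
qkSSgYqgkkk => qkkSgYqgkkk   [S → k]
qkkSgYqgkkk => qkkkgYqgkkk   [S → k]
qkkkgYqgkkk => qkkkgqqgkkk   [Y → q]

S=>Sk=>Skk=>Skkk=>Ykkk=>SSgkkk=>YSgkkk=>qSSgkkk=>qkSgkkk=>qkSYqgkkk=>qkYYqgkkk=>qkSSgYqgkkk=>qkkSgYqgkkk=>qkkkgYqgkkk=>qkkkgqqgkkk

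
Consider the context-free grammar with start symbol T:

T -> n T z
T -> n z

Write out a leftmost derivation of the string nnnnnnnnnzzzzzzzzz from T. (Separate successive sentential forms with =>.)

T=>nTz=>nnTzz=>nnnTzzz=>nnnnTzzzz=>nnnnnTzzzzz=>nnnnnnTzzzzzz=>nnnnnnnTzzzzzzz=>nnnnnnnnTzzzzzzzz=>nnnnnnnnnzzzzzzzzz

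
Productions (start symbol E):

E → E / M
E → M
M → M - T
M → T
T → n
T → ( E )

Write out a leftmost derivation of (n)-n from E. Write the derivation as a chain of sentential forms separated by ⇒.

E ⇒ M   [E → M]
M ⇒ M-T   [M → M - T]
M-T ⇒ T-T   [M → T]
T-T ⇒ (E)-T   [T → ( E )]
(E)-T ⇒ (M)-T   [E → M]
(M)-T ⇒ (T)-T   [M → T]
(T)-T ⇒ (n)-T   [T → n]
(n)-T ⇒ (n)-n   [T → n]

E ⇒ M ⇒ M-T ⇒ T-T ⇒ (E)-T ⇒ (M)-T ⇒ (T)-T ⇒ (n)-T ⇒ (n)-n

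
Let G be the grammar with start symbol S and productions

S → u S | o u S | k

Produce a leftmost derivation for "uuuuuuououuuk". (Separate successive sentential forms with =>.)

S => uS => uuS => uuuS => uuuuS => uuuuuS => uuuuuuS => uuuuuuouS => uuuuuuououS => uuuuuuououuS => uuuuuuououuuS => uuuuuuououuuk

S => uS   [S → u S]
uS => uuS   [S → u S]
uuS => uuuS   [S → u S]
uuuS => uuuuS   [S → u S]
uuuuS => uuuuuS   [S → u S]
uuuuuS => uuuuuuS   [S → u S]
uuuuuuS => uuuuuuouS   [S → o u S]
uuuuuuouS => uuuuuuououS   [S → o u S]
uuuuuuououS => uuuuuuououuS   [S → u S]
uuuuuuououuS => uuuuuuououuuS   [S → u S]
uuuuuuououuuS => uuuuuuououuuk   [S → k]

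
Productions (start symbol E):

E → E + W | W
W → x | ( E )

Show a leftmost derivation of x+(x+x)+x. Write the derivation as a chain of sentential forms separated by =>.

E => E+W   [E → E + W]
E+W => E+W+W   [E → E + W]
E+W+W => W+W+W   [E → W]
W+W+W => x+W+W   [W → x]
x+W+W => x+(E)+W   [W → ( E )]
x+(E)+W => x+(E+W)+W   [E → E + W]
x+(E+W)+W => x+(W+W)+W   [E → W]
x+(W+W)+W => x+(x+W)+W   [W → x]
x+(x+W)+W => x+(x+x)+W   [W → x]
x+(x+x)+W => x+(x+x)+x   [W → x]

E => E+W => E+W+W => W+W+W => x+W+W => x+(E)+W => x+(E+W)+W => x+(W+W)+W => x+(x+W)+W => x+(x+x)+W => x+(x+x)+x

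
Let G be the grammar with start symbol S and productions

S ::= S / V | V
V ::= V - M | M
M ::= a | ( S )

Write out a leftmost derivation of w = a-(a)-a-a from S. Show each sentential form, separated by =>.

S => V   [S ::= V]
V => V-M   [V ::= V - M]
V-M => V-M-M   [V ::= V - M]
V-M-M => V-M-M-M   [V ::= V - M]
V-M-M-M => M-M-M-M   [V ::= M]
M-M-M-M => a-M-M-M   [M ::= a]
a-M-M-M => a-(S)-M-M   [M ::= ( S )]
a-(S)-M-M => a-(V)-M-M   [S ::= V]
a-(V)-M-M => a-(M)-M-M   [V ::= M]
a-(M)-M-M => a-(a)-M-M   [M ::= a]
a-(a)-M-M => a-(a)-a-M   [M ::= a]
a-(a)-a-M => a-(a)-a-a   [M ::= a]

S=>V=>V-M=>V-M-M=>V-M-M-M=>M-M-M-M=>a-M-M-M=>a-(S)-M-M=>a-(V)-M-M=>a-(M)-M-M=>a-(a)-M-M=>a-(a)-a-M=>a-(a)-a-a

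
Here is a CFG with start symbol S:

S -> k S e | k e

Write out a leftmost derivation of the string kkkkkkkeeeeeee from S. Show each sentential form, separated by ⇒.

S ⇒ kSe ⇒ kkSee ⇒ kkkSeee ⇒ kkkkSeeee ⇒ kkkkkSeeeee ⇒ kkkkkkSeeeeee ⇒ kkkkkkkeeeeeee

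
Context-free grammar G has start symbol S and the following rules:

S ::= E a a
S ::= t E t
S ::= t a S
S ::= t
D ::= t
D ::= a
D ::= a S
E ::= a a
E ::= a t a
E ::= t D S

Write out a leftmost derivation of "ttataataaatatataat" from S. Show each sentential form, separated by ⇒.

S ⇒ tEt   [S ::= t E t]
tEt ⇒ ttDSt   [E ::= t D S]
ttDSt ⇒ ttaSt   [D ::= a]
ttaSt ⇒ ttaEaat   [S ::= E a a]
ttaEaat ⇒ ttatDSaat   [E ::= t D S]
ttatDSaat ⇒ ttataSSaat   [D ::= a S]
ttataSSaat ⇒ ttataEaaSaat   [S ::= E a a]
ttataEaaSaat ⇒ ttataataaaSaat   [E ::= a t a]
ttataataaaSaat ⇒ ttataataaatEtaat   [S ::= t E t]
ttataataaatEtaat ⇒ ttataataaatatataat   [E ::= a t a]

S⇒tEt⇒ttDSt⇒ttaSt⇒ttaEaat⇒ttatDSaat⇒ttataSSaat⇒ttataEaaSaat⇒ttataataaaSaat⇒ttataataaatEtaat⇒ttataataaatatataat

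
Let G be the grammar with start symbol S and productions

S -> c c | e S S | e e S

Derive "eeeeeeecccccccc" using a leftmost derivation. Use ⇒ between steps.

S ⇒ eSS ⇒ eeeSS ⇒ eeeeSSS ⇒ eeeeeSSSS ⇒ eeeeeeeSSSS ⇒ eeeeeeeccSSS ⇒ eeeeeeeccccSS ⇒ eeeeeeeccccccS ⇒ eeeeeeecccccccc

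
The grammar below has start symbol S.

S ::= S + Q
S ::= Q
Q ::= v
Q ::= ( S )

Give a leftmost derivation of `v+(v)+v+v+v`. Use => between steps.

S => S+Q => S+Q+Q => S+Q+Q+Q => S+Q+Q+Q+Q => Q+Q+Q+Q+Q => v+Q+Q+Q+Q => v+(S)+Q+Q+Q => v+(Q)+Q+Q+Q => v+(v)+Q+Q+Q => v+(v)+v+Q+Q => v+(v)+v+v+Q => v+(v)+v+v+v

S => S+Q   [S ::= S + Q]
S+Q => S+Q+Q   [S ::= S + Q]
S+Q+Q => S+Q+Q+Q   [S ::= S + Q]
S+Q+Q+Q => S+Q+Q+Q+Q   [S ::= S + Q]
S+Q+Q+Q+Q => Q+Q+Q+Q+Q   [S ::= Q]
Q+Q+Q+Q+Q => v+Q+Q+Q+Q   [Q ::= v]
v+Q+Q+Q+Q => v+(S)+Q+Q+Q   [Q ::= ( S )]
v+(S)+Q+Q+Q => v+(Q)+Q+Q+Q   [S ::= Q]
v+(Q)+Q+Q+Q => v+(v)+Q+Q+Q   [Q ::= v]
v+(v)+Q+Q+Q => v+(v)+v+Q+Q   [Q ::= v]
v+(v)+v+Q+Q => v+(v)+v+v+Q   [Q ::= v]
v+(v)+v+v+Q => v+(v)+v+v+v   [Q ::= v]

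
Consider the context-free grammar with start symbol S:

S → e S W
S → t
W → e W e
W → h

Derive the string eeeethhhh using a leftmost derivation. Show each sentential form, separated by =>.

S=>eSW=>eeSWW=>eeeSWWW=>eeeeSWWWW=>eeeetWWWW=>eeeethWWW=>eeeethhWW=>eeeethhhW=>eeeethhhh

S => eSW   [S → e S W]
eSW => eeSWW   [S → e S W]
eeSWW => eeeSWWW   [S → e S W]
eeeSWWW => eeeeSWWWW   [S → e S W]
eeeeSWWWW => eeeetWWWW   [S → t]
eeeetWWWW => eeeethWWW   [W → h]
eeeethWWW => eeeethhWW   [W → h]
eeeethhWW => eeeethhhW   [W → h]
eeeethhhW => eeeethhhh   [W → h]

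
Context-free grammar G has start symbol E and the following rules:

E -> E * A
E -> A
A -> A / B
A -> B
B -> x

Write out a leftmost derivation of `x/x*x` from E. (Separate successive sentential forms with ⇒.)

E⇒E*A⇒A*A⇒A/B*A⇒B/B*A⇒x/B*A⇒x/x*A⇒x/x*B⇒x/x*x

E ⇒ E*A   [E -> E * A]
E*A ⇒ A*A   [E -> A]
A*A ⇒ A/B*A   [A -> A / B]
A/B*A ⇒ B/B*A   [A -> B]
B/B*A ⇒ x/B*A   [B -> x]
x/B*A ⇒ x/x*A   [B -> x]
x/x*A ⇒ x/x*B   [A -> B]
x/x*B ⇒ x/x*x   [B -> x]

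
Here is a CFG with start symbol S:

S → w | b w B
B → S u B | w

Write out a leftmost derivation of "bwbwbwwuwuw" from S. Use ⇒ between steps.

S ⇒ bwB ⇒ bwSuB ⇒ bwbwBuB ⇒ bwbwSuBuB ⇒ bwbwbwBuBuB ⇒ bwbwbwwuBuB ⇒ bwbwbwwuwuB ⇒ bwbwbwwuwuw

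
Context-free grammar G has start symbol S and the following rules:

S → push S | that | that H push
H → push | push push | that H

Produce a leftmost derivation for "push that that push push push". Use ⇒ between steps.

S ⇒ push S ⇒ push that H push ⇒ push that that H push ⇒ push that that push push push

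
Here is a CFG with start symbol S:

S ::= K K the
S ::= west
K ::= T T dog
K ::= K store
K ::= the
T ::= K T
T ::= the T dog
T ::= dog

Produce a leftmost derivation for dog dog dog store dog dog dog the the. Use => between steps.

S => K K the   [S ::= K K the]
K K the => T T dog K the   [K ::= T T dog]
T T dog K the => K T T dog K the   [T ::= K T]
K T T dog K the => K store T T dog K the   [K ::= K store]
K store T T dog K the => T T dog store T T dog K the   [K ::= T T dog]
T T dog store T T dog K the => dog T dog store T T dog K the   [T ::= dog]
dog T dog store T T dog K the => dog dog dog store T T dog K the   [T ::= dog]
dog dog dog store T T dog K the => dog dog dog store dog T dog K the   [T ::= dog]
dog dog dog store dog T dog K the => dog dog dog store dog dog dog K the   [T ::= dog]
dog dog dog store dog dog dog K the => dog dog dog store dog dog dog the the   [K ::= the]

S => K K the => T T dog K the => K T T dog K the => K store T T dog K the => T T dog store T T dog K the => dog T dog store T T dog K the => dog dog dog store T T dog K the => dog dog dog store dog T dog K the => dog dog dog store dog dog dog K the => dog dog dog store dog dog dog the the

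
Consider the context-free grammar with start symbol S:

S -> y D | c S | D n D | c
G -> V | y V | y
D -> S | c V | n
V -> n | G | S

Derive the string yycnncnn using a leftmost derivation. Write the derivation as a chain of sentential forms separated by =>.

S => yD => yS => yyD => yycV => yycS => yycDnD => yycSnD => yycDnDnD => yycnnDnD => yycnnSnD => yycnncnD => yycnncnn

S => yD   [S -> y D]
yD => yS   [D -> S]
yS => yyD   [S -> y D]
yyD => yycV   [D -> c V]
yycV => yycS   [V -> S]
yycS => yycDnD   [S -> D n D]
yycDnD => yycSnD   [D -> S]
yycSnD => yycDnDnD   [S -> D n D]
yycDnDnD => yycnnDnD   [D -> n]
yycnnDnD => yycnnSnD   [D -> S]
yycnnSnD => yycnncnD   [S -> c]
yycnncnD => yycnncnn   [D -> n]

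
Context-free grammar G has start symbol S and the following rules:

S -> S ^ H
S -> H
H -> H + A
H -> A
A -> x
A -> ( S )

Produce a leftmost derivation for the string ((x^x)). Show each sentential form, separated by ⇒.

S ⇒ H ⇒ A ⇒ (S) ⇒ (H) ⇒ (A) ⇒ ((S)) ⇒ ((S^H)) ⇒ ((H^H)) ⇒ ((A^H)) ⇒ ((x^H)) ⇒ ((x^A)) ⇒ ((x^x))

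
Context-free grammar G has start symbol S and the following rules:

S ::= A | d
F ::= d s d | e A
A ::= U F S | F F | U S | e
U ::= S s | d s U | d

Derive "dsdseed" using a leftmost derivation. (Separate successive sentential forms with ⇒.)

S⇒A⇒UFS⇒dsUFS⇒dsSsFS⇒dsdsFS⇒dsdseAS⇒dsdseeS⇒dsdseed

S ⇒ A   [S ::= A]
A ⇒ UFS   [A ::= U F S]
UFS ⇒ dsUFS   [U ::= d s U]
dsUFS ⇒ dsSsFS   [U ::= S s]
dsSsFS ⇒ dsdsFS   [S ::= d]
dsdsFS ⇒ dsdseAS   [F ::= e A]
dsdseAS ⇒ dsdseeS   [A ::= e]
dsdseeS ⇒ dsdseed   [S ::= d]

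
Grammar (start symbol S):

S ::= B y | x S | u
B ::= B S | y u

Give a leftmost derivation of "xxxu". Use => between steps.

S => xS => xxS => xxxS => xxxu

S => xS   [S ::= x S]
xS => xxS   [S ::= x S]
xxS => xxxS   [S ::= x S]
xxxS => xxxu   [S ::= u]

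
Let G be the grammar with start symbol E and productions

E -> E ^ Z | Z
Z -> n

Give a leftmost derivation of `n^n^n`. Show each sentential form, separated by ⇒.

E ⇒ E^Z ⇒ E^Z^Z ⇒ Z^Z^Z ⇒ n^Z^Z ⇒ n^n^Z ⇒ n^n^n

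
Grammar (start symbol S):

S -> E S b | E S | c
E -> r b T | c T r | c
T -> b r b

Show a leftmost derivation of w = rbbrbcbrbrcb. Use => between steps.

S => ES => rbTS => rbbrbS => rbbrbESb => rbbrbcTrSb => rbbrbcbrbrSb => rbbrbcbrbrcb

S => ES   [S -> E S]
ES => rbTS   [E -> r b T]
rbTS => rbbrbS   [T -> b r b]
rbbrbS => rbbrbESb   [S -> E S b]
rbbrbESb => rbbrbcTrSb   [E -> c T r]
rbbrbcTrSb => rbbrbcbrbrSb   [T -> b r b]
rbbrbcbrbrSb => rbbrbcbrbrcb   [S -> c]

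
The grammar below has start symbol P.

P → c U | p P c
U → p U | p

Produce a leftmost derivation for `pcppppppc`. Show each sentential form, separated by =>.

P => pPc => pcUc => pcpUc => pcppUc => pcpppUc => pcppppUc => pcpppppUc => pcppppppc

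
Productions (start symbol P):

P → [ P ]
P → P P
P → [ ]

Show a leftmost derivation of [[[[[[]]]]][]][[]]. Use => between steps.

P => PP => [P]P => [PP]P => [[P]P]P => [[[P]]P]P => [[[[P]]]P]P => [[[[[P]]]]P]P => [[[[[[]]]]]P]P => [[[[[[]]]]][]]P => [[[[[[]]]]][]][P] => [[[[[[]]]]][]][[]]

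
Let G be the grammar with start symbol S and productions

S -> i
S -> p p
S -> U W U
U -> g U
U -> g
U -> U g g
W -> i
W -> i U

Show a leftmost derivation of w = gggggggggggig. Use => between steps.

S => UWU => UggWU => gUggWU => gUggggWU => ggUggggWU => ggUggggggWU => ggUggggggggWU => gggggggggggWU => gggggggggggiU => gggggggggggig

S => UWU   [S -> U W U]
UWU => UggWU   [U -> U g g]
UggWU => gUggWU   [U -> g U]
gUggWU => gUggggWU   [U -> U g g]
gUggggWU => ggUggggWU   [U -> g U]
ggUggggWU => ggUggggggWU   [U -> U g g]
ggUggggggWU => ggUggggggggWU   [U -> U g g]
ggUggggggggWU => gggggggggggWU   [U -> g]
gggggggggggWU => gggggggggggiU   [W -> i]
gggggggggggiU => gggggggggggig   [U -> g]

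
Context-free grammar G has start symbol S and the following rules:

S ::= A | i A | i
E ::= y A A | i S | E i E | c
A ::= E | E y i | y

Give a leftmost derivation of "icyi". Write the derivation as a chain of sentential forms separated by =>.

S=>iA=>iEyi=>icyi

S => iA   [S ::= i A]
iA => iEyi   [A ::= E y i]
iEyi => icyi   [E ::= c]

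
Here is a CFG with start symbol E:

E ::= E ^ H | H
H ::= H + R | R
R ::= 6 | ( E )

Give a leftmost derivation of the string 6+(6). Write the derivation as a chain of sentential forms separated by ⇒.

E ⇒ H ⇒ H+R ⇒ R+R ⇒ 6+R ⇒ 6+(E) ⇒ 6+(H) ⇒ 6+(R) ⇒ 6+(6)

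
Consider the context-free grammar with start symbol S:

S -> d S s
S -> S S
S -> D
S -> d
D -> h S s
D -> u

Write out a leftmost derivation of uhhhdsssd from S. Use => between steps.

S => SS => DS => uS => uSS => uDS => uhSsS => uhDsS => uhhSssS => uhhDssS => uhhhSsssS => uhhhdsssS => uhhhdsssd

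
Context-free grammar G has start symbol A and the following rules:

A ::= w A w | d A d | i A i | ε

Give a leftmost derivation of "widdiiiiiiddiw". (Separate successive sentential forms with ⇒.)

A ⇒ wAw   [A ::= w A w]
wAw ⇒ wiAiw   [A ::= i A i]
wiAiw ⇒ widAdiw   [A ::= d A d]
widAdiw ⇒ widdAddiw   [A ::= d A d]
widdAddiw ⇒ widdiAiddiw   [A ::= i A i]
widdiAiddiw ⇒ widdiiAiiddiw   [A ::= i A i]
widdiiAiiddiw ⇒ widdiiiAiiiddiw   [A ::= i A i]
widdiiiAiiiddiw ⇒ widdiiiiiiddiw   [A ::= ε]

A ⇒ wAw ⇒ wiAiw ⇒ widAdiw ⇒ widdAddiw ⇒ widdiAiddiw ⇒ widdiiAiiddiw ⇒ widdiiiAiiiddiw ⇒ widdiiiiiiddiw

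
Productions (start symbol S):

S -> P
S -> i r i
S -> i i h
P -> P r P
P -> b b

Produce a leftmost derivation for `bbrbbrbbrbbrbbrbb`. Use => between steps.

S=>P=>PrP=>PrPrP=>bbrPrP=>bbrPrPrP=>bbrPrPrPrP=>bbrPrPrPrPrP=>bbrbbrPrPrPrP=>bbrbbrbbrPrPrP=>bbrbbrbbrbbrPrP=>bbrbbrbbrbbrbbrP=>bbrbbrbbrbbrbbrbb

S => P   [S -> P]
P => PrP   [P -> P r P]
PrP => PrPrP   [P -> P r P]
PrPrP => bbrPrP   [P -> b b]
bbrPrP => bbrPrPrP   [P -> P r P]
bbrPrPrP => bbrPrPrPrP   [P -> P r P]
bbrPrPrPrP => bbrPrPrPrPrP   [P -> P r P]
bbrPrPrPrPrP => bbrbbrPrPrPrP   [P -> b b]
bbrbbrPrPrPrP => bbrbbrbbrPrPrP   [P -> b b]
bbrbbrbbrPrPrP => bbrbbrbbrbbrPrP   [P -> b b]
bbrbbrbbrbbrPrP => bbrbbrbbrbbrbbrP   [P -> b b]
bbrbbrbbrbbrbbrP => bbrbbrbbrbbrbbrbb   [P -> b b]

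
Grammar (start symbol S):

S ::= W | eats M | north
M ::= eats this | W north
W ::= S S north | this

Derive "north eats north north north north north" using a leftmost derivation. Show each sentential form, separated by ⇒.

S ⇒ W ⇒ S S north ⇒ north S north ⇒ north eats M north ⇒ north eats W north north ⇒ north eats S S north north north ⇒ north eats north S north north north ⇒ north eats north north north north north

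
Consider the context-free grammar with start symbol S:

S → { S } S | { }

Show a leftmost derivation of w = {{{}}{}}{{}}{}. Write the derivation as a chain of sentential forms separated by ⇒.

S ⇒ {S}S ⇒ {{S}S}S ⇒ {{{}}S}S ⇒ {{{}}{}}S ⇒ {{{}}{}}{S}S ⇒ {{{}}{}}{{}}S ⇒ {{{}}{}}{{}}{}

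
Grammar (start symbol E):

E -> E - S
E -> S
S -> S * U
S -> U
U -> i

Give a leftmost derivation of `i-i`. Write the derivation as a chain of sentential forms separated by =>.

E => E-S   [E -> E - S]
E-S => S-S   [E -> S]
S-S => U-S   [S -> U]
U-S => i-S   [U -> i]
i-S => i-U   [S -> U]
i-U => i-i   [U -> i]

E => E-S => S-S => U-S => i-S => i-U => i-i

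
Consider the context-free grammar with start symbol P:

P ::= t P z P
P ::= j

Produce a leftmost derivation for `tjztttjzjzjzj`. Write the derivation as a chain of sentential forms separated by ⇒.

P⇒tPzP⇒tjzP⇒tjztPzP⇒tjzttPzPzP⇒tjztttPzPzPzP⇒tjztttjzPzPzP⇒tjztttjzjzPzP⇒tjztttjzjzjzP⇒tjztttjzjzjzj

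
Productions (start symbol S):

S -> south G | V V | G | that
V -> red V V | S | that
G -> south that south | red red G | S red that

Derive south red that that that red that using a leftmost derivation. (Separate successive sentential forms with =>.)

S => south G => south S red that => south V V red that => south red V V V red that => south red S V V red that => south red that V V red that => south red that that V red that => south red that that that red that

S => south G   [S -> south G]
south G => south S red that   [G -> S red that]
south S red that => south V V red that   [S -> V V]
south V V red that => south red V V V red that   [V -> red V V]
south red V V V red that => south red S V V red that   [V -> S]
south red S V V red that => south red that V V red that   [S -> that]
south red that V V red that => south red that that V red that   [V -> that]
south red that that V red that => south red that that that red that   [V -> that]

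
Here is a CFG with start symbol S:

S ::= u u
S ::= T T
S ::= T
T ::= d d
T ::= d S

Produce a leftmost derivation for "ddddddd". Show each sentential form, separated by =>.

S => TT => dST => dTTT => dddTT => dddddT => ddddddd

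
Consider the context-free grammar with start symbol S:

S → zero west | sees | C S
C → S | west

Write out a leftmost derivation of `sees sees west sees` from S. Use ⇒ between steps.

S ⇒ C S ⇒ S S ⇒ sees S ⇒ sees C S ⇒ sees S S ⇒ sees sees S ⇒ sees sees C S ⇒ sees sees west S ⇒ sees sees west sees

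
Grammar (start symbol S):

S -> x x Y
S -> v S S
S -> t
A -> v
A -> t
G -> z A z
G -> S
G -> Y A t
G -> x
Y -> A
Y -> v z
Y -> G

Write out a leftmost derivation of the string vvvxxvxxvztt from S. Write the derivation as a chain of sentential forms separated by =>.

S => vSS   [S -> v S S]
vSS => vvSSS   [S -> v S S]
vvSSS => vvvSSSS   [S -> v S S]
vvvSSSS => vvvxxYSSS   [S -> x x Y]
vvvxxYSSS => vvvxxASSS   [Y -> A]
vvvxxASSS => vvvxxvSSS   [A -> v]
vvvxxvSSS => vvvxxvxxYSS   [S -> x x Y]
vvvxxvxxYSS => vvvxxvxxvzSS   [Y -> v z]
vvvxxvxxvzSS => vvvxxvxxvztS   [S -> t]
vvvxxvxxvztS => vvvxxvxxvztt   [S -> t]

S=>vSS=>vvSSS=>vvvSSSS=>vvvxxYSSS=>vvvxxASSS=>vvvxxvSSS=>vvvxxvxxYSS=>vvvxxvxxvzSS=>vvvxxvxxvztS=>vvvxxvxxvztt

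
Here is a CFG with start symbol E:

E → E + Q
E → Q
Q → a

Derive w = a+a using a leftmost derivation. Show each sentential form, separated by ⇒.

E⇒E+Q⇒Q+Q⇒a+Q⇒a+a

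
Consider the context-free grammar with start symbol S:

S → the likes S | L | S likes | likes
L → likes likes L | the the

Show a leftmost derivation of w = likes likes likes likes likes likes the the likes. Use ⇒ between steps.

S ⇒ S likes ⇒ L likes ⇒ likes likes L likes ⇒ likes likes likes likes L likes ⇒ likes likes likes likes likes likes L likes ⇒ likes likes likes likes likes likes the the likes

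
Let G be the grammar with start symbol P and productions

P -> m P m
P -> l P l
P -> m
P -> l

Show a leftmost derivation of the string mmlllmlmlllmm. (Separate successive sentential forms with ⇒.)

P ⇒ mPm   [P -> m P m]
mPm ⇒ mmPmm   [P -> m P m]
mmPmm ⇒ mmlPlmm   [P -> l P l]
mmlPlmm ⇒ mmllPllmm   [P -> l P l]
mmllPllmm ⇒ mmlllPlllmm   [P -> l P l]
mmlllPlllmm ⇒ mmlllmPmlllmm   [P -> m P m]
mmlllmPmlllmm ⇒ mmlllmlmlllmm   [P -> l]

P ⇒ mPm ⇒ mmPmm ⇒ mmlPlmm ⇒ mmllPllmm ⇒ mmlllPlllmm ⇒ mmlllmPmlllmm ⇒ mmlllmlmlllmm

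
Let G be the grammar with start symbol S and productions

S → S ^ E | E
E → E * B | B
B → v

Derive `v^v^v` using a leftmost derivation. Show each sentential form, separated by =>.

S => S^E   [S → S ^ E]
S^E => S^E^E   [S → S ^ E]
S^E^E => E^E^E   [S → E]
E^E^E => B^E^E   [E → B]
B^E^E => v^E^E   [B → v]
v^E^E => v^B^E   [E → B]
v^B^E => v^v^E   [B → v]
v^v^E => v^v^B   [E → B]
v^v^B => v^v^v   [B → v]

S=>S^E=>S^E^E=>E^E^E=>B^E^E=>v^E^E=>v^B^E=>v^v^E=>v^v^B=>v^v^v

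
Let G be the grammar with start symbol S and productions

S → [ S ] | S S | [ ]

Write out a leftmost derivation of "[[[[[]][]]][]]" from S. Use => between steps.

S=>[S]=>[SS]=>[[S]S]=>[[[S]]S]=>[[[SS]]S]=>[[[[S]S]]S]=>[[[[[]]S]]S]=>[[[[[]][]]]S]=>[[[[[]][]]][]]

S => [S]   [S → [ S ]]
[S] => [SS]   [S → S S]
[SS] => [[S]S]   [S → [ S ]]
[[S]S] => [[[S]]S]   [S → [ S ]]
[[[S]]S] => [[[SS]]S]   [S → S S]
[[[SS]]S] => [[[[S]S]]S]   [S → [ S ]]
[[[[S]S]]S] => [[[[[]]S]]S]   [S → [ ]]
[[[[[]]S]]S] => [[[[[]][]]]S]   [S → [ ]]
[[[[[]][]]]S] => [[[[[]][]]][]]   [S → [ ]]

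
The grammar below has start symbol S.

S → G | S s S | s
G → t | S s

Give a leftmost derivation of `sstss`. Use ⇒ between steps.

S ⇒ SsS   [S → S s S]
SsS ⇒ ssS   [S → s]
ssS ⇒ ssG   [S → G]
ssG ⇒ ssSs   [G → S s]
ssSs ⇒ ssGs   [S → G]
ssGs ⇒ ssSss   [G → S s]
ssSss ⇒ ssGss   [S → G]
ssGss ⇒ sstss   [G → t]

S⇒SsS⇒ssS⇒ssG⇒ssSs⇒ssGs⇒ssSss⇒ssGss⇒sstss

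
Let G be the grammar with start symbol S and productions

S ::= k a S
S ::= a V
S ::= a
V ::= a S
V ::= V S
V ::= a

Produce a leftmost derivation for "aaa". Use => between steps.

S=>aV=>aaS=>aaa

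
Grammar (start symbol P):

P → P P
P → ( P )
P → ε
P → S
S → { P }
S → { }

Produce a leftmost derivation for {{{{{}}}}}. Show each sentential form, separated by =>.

P=>S=>{P}=>{S}=>{{P}}=>{{S}}=>{{{P}}}=>{{{S}}}=>{{{{P}}}}=>{{{{S}}}}=>{{{{{}}}}}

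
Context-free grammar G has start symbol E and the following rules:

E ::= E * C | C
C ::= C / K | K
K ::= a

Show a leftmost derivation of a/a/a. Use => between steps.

E => C   [E ::= C]
C => C/K   [C ::= C / K]
C/K => C/K/K   [C ::= C / K]
C/K/K => K/K/K   [C ::= K]
K/K/K => a/K/K   [K ::= a]
a/K/K => a/a/K   [K ::= a]
a/a/K => a/a/a   [K ::= a]

E=>C=>C/K=>C/K/K=>K/K/K=>a/K/K=>a/a/K=>a/a/a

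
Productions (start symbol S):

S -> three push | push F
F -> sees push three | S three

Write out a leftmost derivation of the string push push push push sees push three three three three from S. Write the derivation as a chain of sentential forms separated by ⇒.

S ⇒ push F   [S -> push F]
push F ⇒ push S three   [F -> S three]
push S three ⇒ push push F three   [S -> push F]
push push F three ⇒ push push S three three   [F -> S three]
push push S three three ⇒ push push push F three three   [S -> push F]
push push push F three three ⇒ push push push S three three three   [F -> S three]
push push push S three three three ⇒ push push push push F three three three   [S -> push F]
push push push push F three three three ⇒ push push push push sees push three three three three   [F -> sees push three]

S ⇒ push F ⇒ push S three ⇒ push push F three ⇒ push push S three three ⇒ push push push F three three ⇒ push push push S three three three ⇒ push push push push F three three three ⇒ push push push push sees push three three three three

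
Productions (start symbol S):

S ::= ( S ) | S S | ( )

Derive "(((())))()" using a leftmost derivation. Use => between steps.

S => SS   [S ::= S S]
SS => (S)S   [S ::= ( S )]
(S)S => ((S))S   [S ::= ( S )]
((S))S => (((S)))S   [S ::= ( S )]
(((S)))S => (((())))S   [S ::= ( )]
(((())))S => (((())))()   [S ::= ( )]

S => SS => (S)S => ((S))S => (((S)))S => (((())))S => (((())))()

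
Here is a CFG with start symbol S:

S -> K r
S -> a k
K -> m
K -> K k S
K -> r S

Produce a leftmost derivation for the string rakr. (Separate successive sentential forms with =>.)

S => Kr => rSr => rakr

S => Kr   [S -> K r]
Kr => rSr   [K -> r S]
rSr => rakr   [S -> a k]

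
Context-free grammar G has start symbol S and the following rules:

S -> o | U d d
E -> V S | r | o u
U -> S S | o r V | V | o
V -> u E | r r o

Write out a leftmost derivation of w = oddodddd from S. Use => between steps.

S => Udd   [S -> U d d]
Udd => SSdd   [U -> S S]
SSdd => UddSdd   [S -> U d d]
UddSdd => oddSdd   [U -> o]
oddSdd => oddUdddd   [S -> U d d]
oddUdddd => oddodddd   [U -> o]

S => Udd => SSdd => UddSdd => oddSdd => oddUdddd => oddodddd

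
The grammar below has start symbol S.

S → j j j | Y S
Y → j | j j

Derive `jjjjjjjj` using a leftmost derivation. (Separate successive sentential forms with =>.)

S => YS => jjS => jjYS => jjjS => jjjYS => jjjjjS => jjjjjjjj

S => YS   [S → Y S]
YS => jjS   [Y → j j]
jjS => jjYS   [S → Y S]
jjYS => jjjS   [Y → j]
jjjS => jjjYS   [S → Y S]
jjjYS => jjjjjS   [Y → j j]
jjjjjS => jjjjjjjj   [S → j j j]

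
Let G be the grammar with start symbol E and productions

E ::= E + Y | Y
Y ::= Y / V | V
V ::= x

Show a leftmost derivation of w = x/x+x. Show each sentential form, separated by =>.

E => E+Y => Y+Y => Y/V+Y => V/V+Y => x/V+Y => x/x+Y => x/x+V => x/x+x

E => E+Y   [E ::= E + Y]
E+Y => Y+Y   [E ::= Y]
Y+Y => Y/V+Y   [Y ::= Y / V]
Y/V+Y => V/V+Y   [Y ::= V]
V/V+Y => x/V+Y   [V ::= x]
x/V+Y => x/x+Y   [V ::= x]
x/x+Y => x/x+V   [Y ::= V]
x/x+V => x/x+x   [V ::= x]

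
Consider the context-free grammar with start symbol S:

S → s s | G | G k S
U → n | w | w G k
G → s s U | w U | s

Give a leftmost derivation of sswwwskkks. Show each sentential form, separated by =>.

S => GkS => ssUkS => sswGkkS => sswwUkkS => sswwwGkkkS => sswwwskkkS => sswwwskkkG => sswwwskkks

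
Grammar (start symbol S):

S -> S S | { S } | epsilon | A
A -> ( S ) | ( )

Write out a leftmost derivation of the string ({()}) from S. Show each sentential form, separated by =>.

S=>A=>(S)=>(SS)=>(SSS)=>({S}SS)=>({A}SS)=>({(S)}SS)=>({()}SS)=>({()}S)=>({()})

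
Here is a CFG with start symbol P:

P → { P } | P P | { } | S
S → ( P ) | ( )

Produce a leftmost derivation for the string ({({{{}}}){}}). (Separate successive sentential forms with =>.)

P => S   [P → S]
S => (P)   [S → ( P )]
(P) => ({P})   [P → { P }]
({P}) => ({PP})   [P → P P]
({PP}) => ({SP})   [P → S]
({SP}) => ({(P)P})   [S → ( P )]
({(P)P}) => ({({P})P})   [P → { P }]
({({P})P}) => ({({{P}})P})   [P → { P }]
({({{P}})P}) => ({({{{}}})P})   [P → { }]
({({{{}}})P}) => ({({{{}}}){}})   [P → { }]

P=>S=>(P)=>({P})=>({PP})=>({SP})=>({(P)P})=>({({P})P})=>({({{P}})P})=>({({{{}}})P})=>({({{{}}}){}})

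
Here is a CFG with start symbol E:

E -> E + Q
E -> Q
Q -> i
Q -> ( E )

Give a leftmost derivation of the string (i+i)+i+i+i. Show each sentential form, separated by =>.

E => E+Q   [E -> E + Q]
E+Q => E+Q+Q   [E -> E + Q]
E+Q+Q => E+Q+Q+Q   [E -> E + Q]
E+Q+Q+Q => Q+Q+Q+Q   [E -> Q]
Q+Q+Q+Q => (E)+Q+Q+Q   [Q -> ( E )]
(E)+Q+Q+Q => (E+Q)+Q+Q+Q   [E -> E + Q]
(E+Q)+Q+Q+Q => (Q+Q)+Q+Q+Q   [E -> Q]
(Q+Q)+Q+Q+Q => (i+Q)+Q+Q+Q   [Q -> i]
(i+Q)+Q+Q+Q => (i+i)+Q+Q+Q   [Q -> i]
(i+i)+Q+Q+Q => (i+i)+i+Q+Q   [Q -> i]
(i+i)+i+Q+Q => (i+i)+i+i+Q   [Q -> i]
(i+i)+i+i+Q => (i+i)+i+i+i   [Q -> i]

E => E+Q => E+Q+Q => E+Q+Q+Q => Q+Q+Q+Q => (E)+Q+Q+Q => (E+Q)+Q+Q+Q => (Q+Q)+Q+Q+Q => (i+Q)+Q+Q+Q => (i+i)+Q+Q+Q => (i+i)+i+Q+Q => (i+i)+i+i+Q => (i+i)+i+i+i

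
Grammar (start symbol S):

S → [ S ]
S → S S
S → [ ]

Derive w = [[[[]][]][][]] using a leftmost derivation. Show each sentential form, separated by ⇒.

S⇒[S]⇒[SS]⇒[SSS]⇒[[S]SS]⇒[[SS]SS]⇒[[[S]S]SS]⇒[[[[]]S]SS]⇒[[[[]][]]SS]⇒[[[[]][]][]S]⇒[[[[]][]][][]]

S ⇒ [S]   [S → [ S ]]
[S] ⇒ [SS]   [S → S S]
[SS] ⇒ [SSS]   [S → S S]
[SSS] ⇒ [[S]SS]   [S → [ S ]]
[[S]SS] ⇒ [[SS]SS]   [S → S S]
[[SS]SS] ⇒ [[[S]S]SS]   [S → [ S ]]
[[[S]S]SS] ⇒ [[[[]]S]SS]   [S → [ ]]
[[[[]]S]SS] ⇒ [[[[]][]]SS]   [S → [ ]]
[[[[]][]]SS] ⇒ [[[[]][]][]S]   [S → [ ]]
[[[[]][]][]S] ⇒ [[[[]][]][][]]   [S → [ ]]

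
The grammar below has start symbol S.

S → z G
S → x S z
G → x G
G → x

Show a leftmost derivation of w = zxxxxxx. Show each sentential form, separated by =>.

S => zG   [S → z G]
zG => zxG   [G → x G]
zxG => zxxG   [G → x G]
zxxG => zxxxG   [G → x G]
zxxxG => zxxxxG   [G → x G]
zxxxxG => zxxxxxG   [G → x G]
zxxxxxG => zxxxxxx   [G → x]

S => zG => zxG => zxxG => zxxxG => zxxxxG => zxxxxxG => zxxxxxx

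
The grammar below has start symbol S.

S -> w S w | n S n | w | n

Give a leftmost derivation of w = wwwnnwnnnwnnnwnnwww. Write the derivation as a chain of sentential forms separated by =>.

S => wSw => wwSww => wwwSwww => wwwnSnwww => wwwnnSnnwww => wwwnnwSwnnwww => wwwnnwnSnwnnwww => wwwnnwnnSnnwnnwww => wwwnnwnnnSnnnwnnwww => wwwnnwnnnwnnnwnnwww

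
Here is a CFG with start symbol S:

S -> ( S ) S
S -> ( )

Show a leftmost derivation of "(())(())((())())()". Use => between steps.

S => (S)S   [S -> ( S ) S]
(S)S => (())S   [S -> ( )]
(())S => (())(S)S   [S -> ( S ) S]
(())(S)S => (())(())S   [S -> ( )]
(())(())S => (())(())(S)S   [S -> ( S ) S]
(())(())(S)S => (())(())((S)S)S   [S -> ( S ) S]
(())(())((S)S)S => (())(())((())S)S   [S -> ( )]
(())(())((())S)S => (())(())((())())S   [S -> ( )]
(())(())((())())S => (())(())((())())()   [S -> ( )]

S => (S)S => (())S => (())(S)S => (())(())S => (())(())(S)S => (())(())((S)S)S => (())(())((())S)S => (())(())((())())S => (())(())((())())()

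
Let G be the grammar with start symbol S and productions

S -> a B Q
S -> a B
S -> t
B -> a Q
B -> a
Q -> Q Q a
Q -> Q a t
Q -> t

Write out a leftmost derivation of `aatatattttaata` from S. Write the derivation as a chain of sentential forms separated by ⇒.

S⇒aBQ⇒aaQQ⇒aaQatQ⇒aaQatatQ⇒aatatatQ⇒aatatatQQa⇒aatatatQQaQa⇒aatatattQaQa⇒aatatattQQaaQa⇒aatatatttQaaQa⇒aatatattttaaQa⇒aatatattttaata

S ⇒ aBQ   [S -> a B Q]
aBQ ⇒ aaQQ   [B -> a Q]
aaQQ ⇒ aaQatQ   [Q -> Q a t]
aaQatQ ⇒ aaQatatQ   [Q -> Q a t]
aaQatatQ ⇒ aatatatQ   [Q -> t]
aatatatQ ⇒ aatatatQQa   [Q -> Q Q a]
aatatatQQa ⇒ aatatatQQaQa   [Q -> Q Q a]
aatatatQQaQa ⇒ aatatattQaQa   [Q -> t]
aatatattQaQa ⇒ aatatattQQaaQa   [Q -> Q Q a]
aatatattQQaaQa ⇒ aatatatttQaaQa   [Q -> t]
aatatatttQaaQa ⇒ aatatattttaaQa   [Q -> t]
aatatattttaaQa ⇒ aatatattttaata   [Q -> t]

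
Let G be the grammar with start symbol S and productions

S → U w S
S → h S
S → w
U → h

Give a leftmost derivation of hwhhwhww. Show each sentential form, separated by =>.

S => UwS   [S → U w S]
UwS => hwS   [U → h]
hwS => hwhS   [S → h S]
hwhS => hwhUwS   [S → U w S]
hwhUwS => hwhhwS   [U → h]
hwhhwS => hwhhwUwS   [S → U w S]
hwhhwUwS => hwhhwhwS   [U → h]
hwhhwhwS => hwhhwhww   [S → w]

S => UwS => hwS => hwhS => hwhUwS => hwhhwS => hwhhwUwS => hwhhwhwS => hwhhwhww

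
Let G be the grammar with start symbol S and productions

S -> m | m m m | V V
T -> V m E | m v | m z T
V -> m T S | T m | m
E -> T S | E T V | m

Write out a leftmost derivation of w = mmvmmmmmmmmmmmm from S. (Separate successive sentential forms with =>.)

S=>VV=>TmV=>VmEmV=>mTSmEmV=>mmvSmEmV=>mmvVVmEmV=>mmvmVmEmV=>mmvmmTSmEmV=>mmvmmVmESmEmV=>mmvmmmmESmEmV=>mmvmmmmmSmEmV=>mmvmmmmmmmmmEmV=>mmvmmmmmmmmmmmV=>mmvmmmmmmmmmmmm

S => VV   [S -> V V]
VV => TmV   [V -> T m]
TmV => VmEmV   [T -> V m E]
VmEmV => mTSmEmV   [V -> m T S]
mTSmEmV => mmvSmEmV   [T -> m v]
mmvSmEmV => mmvVVmEmV   [S -> V V]
mmvVVmEmV => mmvmVmEmV   [V -> m]
mmvmVmEmV => mmvmmTSmEmV   [V -> m T S]
mmvmmTSmEmV => mmvmmVmESmEmV   [T -> V m E]
mmvmmVmESmEmV => mmvmmmmESmEmV   [V -> m]
mmvmmmmESmEmV => mmvmmmmmSmEmV   [E -> m]
mmvmmmmmSmEmV => mmvmmmmmmmmmEmV   [S -> m m m]
mmvmmmmmmmmmEmV => mmvmmmmmmmmmmmV   [E -> m]
mmvmmmmmmmmmmmV => mmvmmmmmmmmmmmm   [V -> m]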